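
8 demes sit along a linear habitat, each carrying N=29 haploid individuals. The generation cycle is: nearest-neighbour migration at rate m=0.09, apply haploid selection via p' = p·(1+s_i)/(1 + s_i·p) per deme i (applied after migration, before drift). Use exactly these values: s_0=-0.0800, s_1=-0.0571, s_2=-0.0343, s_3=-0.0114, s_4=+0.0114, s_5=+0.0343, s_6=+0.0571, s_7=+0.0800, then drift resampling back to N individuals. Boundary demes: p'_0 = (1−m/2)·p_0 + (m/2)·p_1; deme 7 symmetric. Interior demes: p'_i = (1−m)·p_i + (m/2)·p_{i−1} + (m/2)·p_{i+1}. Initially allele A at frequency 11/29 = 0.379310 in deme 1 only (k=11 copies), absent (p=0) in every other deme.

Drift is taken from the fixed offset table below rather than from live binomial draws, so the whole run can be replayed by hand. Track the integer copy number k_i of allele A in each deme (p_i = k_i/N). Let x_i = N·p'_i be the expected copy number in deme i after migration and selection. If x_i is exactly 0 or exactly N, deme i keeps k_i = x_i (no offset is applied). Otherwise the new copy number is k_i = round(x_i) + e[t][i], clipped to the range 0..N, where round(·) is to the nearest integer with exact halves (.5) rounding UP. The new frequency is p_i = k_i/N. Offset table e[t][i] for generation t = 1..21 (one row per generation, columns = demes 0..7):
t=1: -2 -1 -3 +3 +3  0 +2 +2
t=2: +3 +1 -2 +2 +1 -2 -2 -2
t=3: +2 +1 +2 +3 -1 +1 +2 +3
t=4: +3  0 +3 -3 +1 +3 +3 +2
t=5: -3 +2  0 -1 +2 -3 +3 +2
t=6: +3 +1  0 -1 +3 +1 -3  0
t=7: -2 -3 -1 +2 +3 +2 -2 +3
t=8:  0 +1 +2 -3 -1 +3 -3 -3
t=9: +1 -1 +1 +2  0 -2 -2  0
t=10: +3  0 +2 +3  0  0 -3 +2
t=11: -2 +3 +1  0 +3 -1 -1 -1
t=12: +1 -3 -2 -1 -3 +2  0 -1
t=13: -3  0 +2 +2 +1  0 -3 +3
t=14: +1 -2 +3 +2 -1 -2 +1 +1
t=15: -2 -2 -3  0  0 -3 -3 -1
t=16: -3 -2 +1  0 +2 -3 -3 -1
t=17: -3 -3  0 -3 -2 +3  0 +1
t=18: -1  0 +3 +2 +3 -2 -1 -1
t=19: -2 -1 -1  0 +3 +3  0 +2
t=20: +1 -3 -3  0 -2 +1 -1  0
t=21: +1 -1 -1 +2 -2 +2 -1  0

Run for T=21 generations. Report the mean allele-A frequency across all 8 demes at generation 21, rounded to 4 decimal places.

0.0905

t=0: k=[0 11 0 0 0 0 0 0]
t=1: x=[0.4560 9.6282 0.4783 0.0000 0.0000 0.0000 0.0000 0.0000] k=[0 9 0 0 0 0 0 0]
t=2: x=[0.3730 7.8489 0.3913 0.0000 0.0000 0.0000 0.0000 0.0000] k=[3 9 0 0 0 0 0 0]
t=3: x=[3.0358 7.9805 0.3913 0.0000 0.0000 0.0000 0.0000 0.0000] k=[5 9 2 0 0 0 0 0]
t=4: x=[4.8347 8.1559 2.1544 0.0890 0.0000 0.0000 0.0000 0.0000] k=[8 8 5 0 0 0 0 0]
t=5: x=[7.5261 7.5326 4.7693 0.2225 0.0000 0.0000 0.0000 0.0000] k=[5 10 5 0 0 0 0 0]
t=6: x=[4.8773 9.1773 4.8572 0.2225 0.0000 0.0000 0.0000 0.0000] k=[8 10 5 0 0 0 0 0]
t=7: x=[7.6127 9.3095 4.8572 0.2225 0.0000 0.0000 0.0000 0.0000] k=[6 6 4 2 0 0 0 0]
t=8: x=[5.6129 5.6381 3.8812 1.9788 0.0910 0.0000 0.0000 0.0000] k=[6 7 6 0 0 0 0 0]
t=9: x=[5.6557 6.6053 5.6153 0.2670 0.0000 0.0000 0.0000 0.0000] k=[7 6 7 2 0 0 0 0]
t=10: x=[6.5238 5.8120 6.5513 2.1124 0.0910 0.0000 0.0000 0.0000] k=[10 6 9 5 0 0 0 0]
t=11: x=[9.2860 6.0294 8.4742 4.9081 0.2275 0.0000 0.0000 0.0000] k=[7 9 9 5 3 0 0 0]
t=12: x=[6.6529 8.5513 8.6073 5.0421 2.9852 0.1396 0.0000 0.0000] k=[8 6 7 4 0 2 0 0]
t=13: x=[7.4395 5.8554 6.6396 3.9160 0.2730 1.8784 0.0951 0.0000] k=[4 6 9 6 1 2 0 0]
t=14: x=[3.8057 5.7685 8.5185 5.8562 1.2838 1.9247 0.0951 0.0000] k=[5 4 12 8 0 0 1 0]
t=15: x=[4.6218 4.1898 11.2190 7.7547 0.3641 0.0465 0.9602 0.0486] k=[3 2 8 8 0 0 0 0]
t=16: x=[2.7409 2.1928 7.5337 7.5757 0.3641 0.0000 0.0000 0.0000] k=[0 0 9 8 2 0 0 0]
t=17: x=[0.0000 0.3822 8.3411 7.7099 2.2030 0.0931 0.0000 0.0000] k=[0 0 8 5 0 3 0 0]
t=18: x=[0.0000 0.3397 7.3125 4.8634 0.3641 2.8146 0.1427 0.0000] k=[0 0 10 7 3 1 0 0]
t=19: x=[0.0000 0.4247 9.1945 6.8946 3.1214 1.0795 0.0476 0.0000] k=[0 0 8 7 6 4 0 0]
t=20: x=[0.0000 0.3397 7.4010 6.9393 6.0088 4.0255 0.1902 0.0000] k=[0 0 4 7 4 5 0 0]
t=21: x=[0.0000 0.1698 3.8373 6.6709 4.2207 4.8650 0.2377 0.0000] k=[0 0 3 9 2 7 0 0]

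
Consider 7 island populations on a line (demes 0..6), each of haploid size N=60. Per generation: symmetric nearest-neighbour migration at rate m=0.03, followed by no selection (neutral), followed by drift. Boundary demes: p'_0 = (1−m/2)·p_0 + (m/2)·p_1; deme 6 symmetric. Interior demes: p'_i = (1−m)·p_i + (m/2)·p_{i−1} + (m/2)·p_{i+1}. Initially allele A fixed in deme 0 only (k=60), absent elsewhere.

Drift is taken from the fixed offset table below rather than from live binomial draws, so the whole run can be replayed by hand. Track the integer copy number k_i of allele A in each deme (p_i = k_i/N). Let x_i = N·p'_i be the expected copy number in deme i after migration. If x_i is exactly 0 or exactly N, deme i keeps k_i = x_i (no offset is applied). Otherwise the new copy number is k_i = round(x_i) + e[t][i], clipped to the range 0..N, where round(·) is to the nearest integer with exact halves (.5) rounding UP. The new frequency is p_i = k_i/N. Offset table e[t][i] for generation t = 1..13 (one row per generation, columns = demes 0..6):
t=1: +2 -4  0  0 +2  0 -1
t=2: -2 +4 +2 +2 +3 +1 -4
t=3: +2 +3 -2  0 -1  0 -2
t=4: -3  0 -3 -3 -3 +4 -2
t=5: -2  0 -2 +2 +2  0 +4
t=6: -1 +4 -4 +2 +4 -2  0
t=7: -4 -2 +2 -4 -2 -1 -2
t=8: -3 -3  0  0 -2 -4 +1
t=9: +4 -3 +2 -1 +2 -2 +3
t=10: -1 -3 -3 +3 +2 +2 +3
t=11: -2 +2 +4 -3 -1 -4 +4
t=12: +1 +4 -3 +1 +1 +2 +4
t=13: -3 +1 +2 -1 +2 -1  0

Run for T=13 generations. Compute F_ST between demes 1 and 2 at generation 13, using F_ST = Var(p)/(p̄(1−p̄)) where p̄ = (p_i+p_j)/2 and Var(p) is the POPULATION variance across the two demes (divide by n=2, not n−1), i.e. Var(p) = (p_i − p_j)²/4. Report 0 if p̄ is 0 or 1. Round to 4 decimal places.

t=0: k=[60 0 0 0 0 0 0]
t=1: x=[59.1000 0.9000 0.0000 0.0000 0.0000 0.0000 0.0000] k=[60 0 0 0 0 0 0]
t=2: x=[59.1000 0.9000 0.0000 0.0000 0.0000 0.0000 0.0000] k=[57 5 0 0 0 0 0]
t=3: x=[56.2200 5.7050 0.0750 0.0000 0.0000 0.0000 0.0000] k=[58 9 0 0 0 0 0]
t=4: x=[57.2650 9.6000 0.1350 0.0000 0.0000 0.0000 0.0000] k=[54 10 0 0 0 0 0]
t=5: x=[53.3400 10.5100 0.1500 0.0000 0.0000 0.0000 0.0000] k=[51 11 0 0 0 0 0]
t=6: x=[50.4000 11.4350 0.1650 0.0000 0.0000 0.0000 0.0000] k=[49 15 0 0 0 0 0]
t=7: x=[48.4900 15.2850 0.2250 0.0000 0.0000 0.0000 0.0000] k=[44 13 2 0 0 0 0]
t=8: x=[43.5350 13.3000 2.1350 0.0300 0.0000 0.0000 0.0000] k=[41 10 2 0 0 0 0]
t=9: x=[40.5350 10.3450 2.0900 0.0300 0.0000 0.0000 0.0000] k=[45 7 4 0 0 0 0]
t=10: x=[44.4300 7.5250 3.9850 0.0600 0.0000 0.0000 0.0000] k=[43 5 1 3 0 0 0]
t=11: x=[42.4300 5.5100 1.0900 2.9250 0.0450 0.0000 0.0000] k=[40 8 5 0 0 0 0]
t=12: x=[39.5200 8.4350 4.9700 0.0750 0.0000 0.0000 0.0000] k=[41 12 2 1 0 0 0]
t=13: x=[40.5650 12.2850 2.1350 1.0000 0.0150 0.0000 0.0000] k=[38 13 4 0 2 0 0]

0.0463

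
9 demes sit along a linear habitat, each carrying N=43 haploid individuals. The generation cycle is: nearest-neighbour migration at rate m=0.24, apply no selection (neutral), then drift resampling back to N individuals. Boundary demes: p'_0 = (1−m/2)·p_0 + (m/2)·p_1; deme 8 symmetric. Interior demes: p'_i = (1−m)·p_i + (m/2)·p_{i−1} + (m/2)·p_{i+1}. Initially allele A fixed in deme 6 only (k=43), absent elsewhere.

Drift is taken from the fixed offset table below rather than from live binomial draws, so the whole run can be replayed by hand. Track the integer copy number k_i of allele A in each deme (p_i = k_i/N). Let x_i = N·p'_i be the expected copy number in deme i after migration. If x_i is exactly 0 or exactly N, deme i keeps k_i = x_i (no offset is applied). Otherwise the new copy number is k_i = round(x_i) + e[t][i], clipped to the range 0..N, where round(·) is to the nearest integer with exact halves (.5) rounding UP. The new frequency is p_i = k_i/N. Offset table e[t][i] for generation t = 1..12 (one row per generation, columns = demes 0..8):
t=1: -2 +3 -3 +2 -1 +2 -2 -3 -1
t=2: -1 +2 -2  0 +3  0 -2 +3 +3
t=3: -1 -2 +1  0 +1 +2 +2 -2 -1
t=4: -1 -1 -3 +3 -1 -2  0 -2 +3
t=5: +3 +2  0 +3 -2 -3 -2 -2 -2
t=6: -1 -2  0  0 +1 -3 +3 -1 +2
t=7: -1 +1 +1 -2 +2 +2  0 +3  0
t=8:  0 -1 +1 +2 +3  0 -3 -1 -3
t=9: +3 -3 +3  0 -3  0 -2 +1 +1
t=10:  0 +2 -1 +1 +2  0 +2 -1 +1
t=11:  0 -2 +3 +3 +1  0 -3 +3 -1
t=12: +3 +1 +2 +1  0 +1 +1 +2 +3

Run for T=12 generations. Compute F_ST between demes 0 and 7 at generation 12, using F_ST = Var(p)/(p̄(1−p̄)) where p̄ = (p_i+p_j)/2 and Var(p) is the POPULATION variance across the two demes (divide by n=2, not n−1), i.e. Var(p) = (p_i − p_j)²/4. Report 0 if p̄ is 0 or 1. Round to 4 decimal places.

0.0635

t=0: k=[0 0 0 0 0 0 43 0 0]
t=1: x=[0.0000 0.0000 0.0000 0.0000 0.0000 5.1600 32.6800 5.1600 0.0000] k=[0 0 0 0 0 7 31 2 0]
t=2: x=[0.0000 0.0000 0.0000 0.0000 0.8400 9.0400 24.6400 5.2400 0.2400] k=[0 0 0 0 4 9 23 8 3]
t=3: x=[0.0000 0.0000 0.0000 0.4800 4.1200 10.0800 19.5200 9.2000 3.6000] k=[0 0 0 0 5 12 22 7 3]
t=4: x=[0.0000 0.0000 0.0000 0.6000 5.2400 12.3600 19.0000 8.3200 3.4800] k=[0 0 0 4 4 10 19 6 6]
t=5: x=[0.0000 0.0000 0.4800 3.5200 4.7200 10.3600 16.3600 7.5600 6.0000] k=[0 0 0 7 3 7 14 6 4]
t=6: x=[0.0000 0.0000 0.8400 5.6800 3.9600 7.3600 12.2000 6.7200 4.2400] k=[0 0 1 6 5 4 15 6 6]
t=7: x=[0.0000 0.1200 1.4800 5.2800 5.0000 5.4400 12.6000 7.0800 6.0000] k=[0 1 2 3 7 7 13 10 6]
t=8: x=[0.1200 1.0000 2.0000 3.3600 6.5200 7.7200 11.9200 9.8800 6.4800] k=[0 0 3 5 10 8 9 9 3]
t=9: x=[0.0000 0.3600 2.8800 5.3600 9.1600 8.3600 8.8800 8.2800 3.7200] k=[0 0 6 5 6 8 7 9 5]
t=10: x=[0.0000 0.7200 5.1600 5.2400 6.1200 7.6400 7.3600 8.2800 5.4800] k=[0 3 4 6 8 8 9 7 6]
t=11: x=[0.3600 2.7600 4.1200 6.0000 7.7600 8.1200 8.6400 7.1200 6.1200] k=[0 1 7 9 9 8 6 10 5]
t=12: x=[0.1200 1.6000 6.5200 8.7600 8.8800 7.8800 6.7200 8.9200 5.6000] k=[3 3 9 10 9 9 8 11 9]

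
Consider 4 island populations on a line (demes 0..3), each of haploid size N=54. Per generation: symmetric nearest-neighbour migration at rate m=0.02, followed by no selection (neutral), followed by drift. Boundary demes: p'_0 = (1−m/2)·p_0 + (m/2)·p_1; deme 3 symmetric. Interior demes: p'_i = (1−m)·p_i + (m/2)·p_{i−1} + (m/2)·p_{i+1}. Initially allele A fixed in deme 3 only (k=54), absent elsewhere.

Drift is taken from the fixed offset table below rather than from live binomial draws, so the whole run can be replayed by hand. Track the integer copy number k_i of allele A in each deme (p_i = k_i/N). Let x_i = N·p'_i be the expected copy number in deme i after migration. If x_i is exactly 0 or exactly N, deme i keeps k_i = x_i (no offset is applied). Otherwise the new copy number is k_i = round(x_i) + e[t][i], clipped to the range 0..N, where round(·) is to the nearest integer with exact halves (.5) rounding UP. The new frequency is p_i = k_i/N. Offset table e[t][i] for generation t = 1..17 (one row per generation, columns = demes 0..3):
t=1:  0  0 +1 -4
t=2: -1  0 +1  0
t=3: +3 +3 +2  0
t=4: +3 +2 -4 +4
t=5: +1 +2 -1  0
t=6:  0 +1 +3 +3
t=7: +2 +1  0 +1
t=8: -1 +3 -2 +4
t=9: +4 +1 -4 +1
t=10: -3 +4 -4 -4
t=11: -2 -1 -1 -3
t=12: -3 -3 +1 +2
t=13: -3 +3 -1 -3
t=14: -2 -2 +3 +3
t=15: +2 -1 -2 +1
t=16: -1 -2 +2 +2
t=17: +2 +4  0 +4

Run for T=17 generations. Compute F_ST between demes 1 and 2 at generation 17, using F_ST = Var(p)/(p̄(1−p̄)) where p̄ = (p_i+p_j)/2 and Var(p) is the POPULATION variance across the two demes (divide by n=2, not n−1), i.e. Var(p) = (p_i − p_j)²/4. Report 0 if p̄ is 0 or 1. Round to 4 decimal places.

t=0: k=[0 0 0 54]
t=1: x=[0.0000 0.0000 0.5400 53.4600] k=[0 0 2 49]
t=2: x=[0.0000 0.0200 2.4500 48.5300] k=[0 0 3 49]
t=3: x=[0.0000 0.0300 3.4300 48.5400] k=[0 3 5 49]
t=4: x=[0.0300 2.9900 5.4200 48.5600] k=[3 5 1 53]
t=5: x=[3.0200 4.9400 1.5600 52.4800] k=[4 7 1 52]
t=6: x=[4.0300 6.9100 1.5700 51.4900] k=[4 8 5 54]
t=7: x=[4.0400 7.9300 5.5200 53.5100] k=[6 9 6 54]
t=8: x=[6.0300 8.9400 6.5100 53.5200] k=[5 12 5 54]
t=9: x=[5.0700 11.8600 5.5600 53.5100] k=[9 13 2 54]
t=10: x=[9.0400 12.8500 2.6300 53.4800] k=[6 17 0 49]
t=11: x=[6.1100 16.7200 0.6600 48.5100] k=[4 16 0 46]
t=12: x=[4.1200 15.7200 0.6200 45.5400] k=[1 13 2 48]
t=13: x=[1.1200 12.7700 2.5700 47.5400] k=[0 16 2 45]
t=14: x=[0.1600 15.7000 2.5700 44.5700] k=[0 14 6 48]
t=15: x=[0.1400 13.7800 6.5000 47.5800] k=[2 13 5 49]
t=16: x=[2.1100 12.8100 5.5200 48.5600] k=[1 11 8 51]
t=17: x=[1.1000 10.8700 8.4600 50.5700] k=[3 15 8 54]

0.0251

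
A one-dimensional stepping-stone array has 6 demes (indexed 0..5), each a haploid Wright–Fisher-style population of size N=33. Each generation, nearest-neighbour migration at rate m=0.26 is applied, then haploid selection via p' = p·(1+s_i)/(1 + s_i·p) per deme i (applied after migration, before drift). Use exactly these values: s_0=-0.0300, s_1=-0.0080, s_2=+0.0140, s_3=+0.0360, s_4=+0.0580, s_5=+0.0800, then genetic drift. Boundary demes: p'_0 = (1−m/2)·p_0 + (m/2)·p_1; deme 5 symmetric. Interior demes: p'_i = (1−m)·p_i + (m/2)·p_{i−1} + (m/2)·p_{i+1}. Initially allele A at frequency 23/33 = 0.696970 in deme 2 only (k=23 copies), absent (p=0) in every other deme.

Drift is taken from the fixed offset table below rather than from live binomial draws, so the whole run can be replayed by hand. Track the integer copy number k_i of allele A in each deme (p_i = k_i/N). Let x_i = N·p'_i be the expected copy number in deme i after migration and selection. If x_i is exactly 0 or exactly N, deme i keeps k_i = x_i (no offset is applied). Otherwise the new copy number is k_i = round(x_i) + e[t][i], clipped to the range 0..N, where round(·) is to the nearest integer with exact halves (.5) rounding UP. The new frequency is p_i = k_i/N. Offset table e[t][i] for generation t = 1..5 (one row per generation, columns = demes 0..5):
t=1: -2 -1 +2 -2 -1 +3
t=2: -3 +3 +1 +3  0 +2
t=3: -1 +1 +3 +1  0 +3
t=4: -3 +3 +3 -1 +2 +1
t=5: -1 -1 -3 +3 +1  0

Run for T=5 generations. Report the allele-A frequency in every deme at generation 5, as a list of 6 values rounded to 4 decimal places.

t=0: k=[0 0 23 0 0 0]
t=1: x=[0.0000 2.9682 17.1346 3.0876 0.0000 0.0000] k=[0 2 19 1 0 0]
t=2: x=[0.2523 3.9222 14.5630 3.3140 0.1375 0.0000] k=[0 7 16 6 0 0]
t=3: x=[0.8834 7.2146 13.6411 6.7070 0.8241 0.0000] k=[0 8 17 8 1 0]
t=4: x=[1.0098 8.0809 14.7734 8.4809 1.8774 0.1404] k=[0 11 18 7 4 1]
t=5: x=[1.3889 10.4226 15.7744 8.2570 4.2025 1.4962] k=[0 9 13 11 5 1]

[0.0000, 0.2727, 0.3939, 0.3333, 0.1515, 0.0303]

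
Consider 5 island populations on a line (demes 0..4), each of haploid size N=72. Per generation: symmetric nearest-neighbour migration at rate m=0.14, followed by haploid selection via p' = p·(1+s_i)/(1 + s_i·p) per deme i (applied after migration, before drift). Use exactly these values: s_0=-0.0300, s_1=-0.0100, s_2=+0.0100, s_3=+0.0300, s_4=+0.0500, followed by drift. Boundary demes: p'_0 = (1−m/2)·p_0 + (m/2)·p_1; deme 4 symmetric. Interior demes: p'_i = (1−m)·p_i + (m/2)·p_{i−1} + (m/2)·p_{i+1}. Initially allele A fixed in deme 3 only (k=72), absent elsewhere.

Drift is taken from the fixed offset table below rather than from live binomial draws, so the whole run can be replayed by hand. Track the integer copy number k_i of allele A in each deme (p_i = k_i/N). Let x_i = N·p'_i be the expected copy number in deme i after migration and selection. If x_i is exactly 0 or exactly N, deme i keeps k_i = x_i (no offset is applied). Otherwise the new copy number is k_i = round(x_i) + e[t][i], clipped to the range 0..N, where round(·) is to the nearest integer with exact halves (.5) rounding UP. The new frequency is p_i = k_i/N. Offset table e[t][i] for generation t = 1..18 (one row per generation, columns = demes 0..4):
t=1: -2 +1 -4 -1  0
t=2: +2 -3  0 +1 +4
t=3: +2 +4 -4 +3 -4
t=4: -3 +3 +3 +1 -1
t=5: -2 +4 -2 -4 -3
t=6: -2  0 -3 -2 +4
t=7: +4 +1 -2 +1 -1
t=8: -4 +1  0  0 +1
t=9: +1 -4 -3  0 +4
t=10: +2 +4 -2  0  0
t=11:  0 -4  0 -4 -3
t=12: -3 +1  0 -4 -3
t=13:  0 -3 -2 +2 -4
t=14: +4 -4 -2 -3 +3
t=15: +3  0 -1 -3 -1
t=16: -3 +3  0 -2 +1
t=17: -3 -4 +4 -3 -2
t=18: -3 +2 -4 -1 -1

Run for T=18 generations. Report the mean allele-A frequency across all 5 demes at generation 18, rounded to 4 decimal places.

t=0: k=[0 0 0 72 0]
t=1: x=[0.0000 0.0000 5.0868 62.1735 5.2735] k=[0 0 1 61 5]
t=2: x=[0.0000 0.0693 5.1776 53.2922 9.3083] k=[0 0 5 54 13]
t=3: x=[0.0000 0.3465 8.1517 48.1736 16.4819] k=[0 4 4 51 12]
t=4: x=[0.2716 3.6847 7.3555 45.4771 15.3099] k=[0 7 10 46 14]
t=5: x=[0.4754 6.6590 12.4119 41.7596 16.8618] k=[0 11 10 38 14]
t=6: x=[0.7471 10.0726 12.1300 34.8913 16.2867] k=[0 10 9 33 20]
t=7: x=[0.6792 9.1494 10.8413 30.9304 21.6413] k=[5 10 9 32 21]
t=8: x=[5.2011 9.4968 10.7708 30.1367 22.5181] k=[1 10 11 30 24]
t=9: x=[1.5822 9.3579 12.3616 28.7590 25.2134] k=[3 5 9 29 29]
t=10: x=[3.0498 5.0922 10.2069 28.1048 29.8489] k=[5 9 8 28 30]
t=11: x=[5.1329 8.5738 9.5521 27.2387 30.7161] k=[5 5 10 23 28]
t=12: x=[4.8601 5.3004 10.6500 22.8991 28.4855] k=[2 6 11 19 25]
t=13: x=[2.2137 6.0144 11.3045 19.2743 25.3758] k=[2 3 9 21 21]
t=14: x=[2.0096 3.3180 9.5018 20.5918 21.7331] k=[6 0 8 18 25]
t=15: x=[5.4252 0.9703 8.2121 18.1889 25.3048] k=[8 1 7 15 24]
t=16: x=[7.3076 1.8914 7.2043 15.4252 24.1466] k=[4 5 7 13 25]
t=17: x=[3.9546 5.0228 7.3454 13.7457 24.9494] k=[1 1 11 11 23]
t=18: x=[0.9704 1.6834 10.3881 12.1353 22.9154] k=[0 4 6 11 22]

0.1194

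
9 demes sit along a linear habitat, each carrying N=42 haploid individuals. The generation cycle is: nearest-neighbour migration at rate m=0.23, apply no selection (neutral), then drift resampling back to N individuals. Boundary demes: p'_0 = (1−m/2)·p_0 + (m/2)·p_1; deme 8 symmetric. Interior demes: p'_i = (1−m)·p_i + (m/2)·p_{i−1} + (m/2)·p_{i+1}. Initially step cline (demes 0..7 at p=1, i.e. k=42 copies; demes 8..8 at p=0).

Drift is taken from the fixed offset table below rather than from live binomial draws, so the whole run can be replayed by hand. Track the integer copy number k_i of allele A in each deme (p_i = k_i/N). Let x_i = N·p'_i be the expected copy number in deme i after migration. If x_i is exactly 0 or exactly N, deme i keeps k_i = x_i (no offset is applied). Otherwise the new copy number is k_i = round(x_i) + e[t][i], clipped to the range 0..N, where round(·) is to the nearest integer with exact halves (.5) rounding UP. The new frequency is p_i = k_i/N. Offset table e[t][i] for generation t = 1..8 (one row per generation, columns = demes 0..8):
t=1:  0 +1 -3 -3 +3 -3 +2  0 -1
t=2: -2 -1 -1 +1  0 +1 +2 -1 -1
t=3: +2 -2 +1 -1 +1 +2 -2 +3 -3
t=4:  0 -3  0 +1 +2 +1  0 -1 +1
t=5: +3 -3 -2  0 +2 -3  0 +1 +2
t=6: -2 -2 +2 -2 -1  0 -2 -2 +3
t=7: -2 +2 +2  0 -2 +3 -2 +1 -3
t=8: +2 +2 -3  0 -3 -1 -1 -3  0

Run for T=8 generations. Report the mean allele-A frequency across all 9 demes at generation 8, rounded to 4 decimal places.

t=0: k=[42 42 42 42 42 42 42 42 0]
t=1: x=[42.0000 42.0000 42.0000 42.0000 42.0000 42.0000 42.0000 37.1700 4.8300] k=[42 42 42 42 42 42 42 37 4]
t=2: x=[42.0000 42.0000 42.0000 42.0000 42.0000 42.0000 41.4250 33.7800 7.7950] k=[42 42 42 42 42 42 42 33 7]
t=3: x=[42.0000 42.0000 42.0000 42.0000 42.0000 42.0000 40.9650 31.0450 9.9900] k=[42 42 42 42 42 42 39 34 7]
t=4: x=[42.0000 42.0000 42.0000 42.0000 42.0000 41.6550 38.7700 31.4700 10.1050] k=[42 42 42 42 42 42 39 30 11]
t=5: x=[42.0000 42.0000 42.0000 42.0000 42.0000 41.6550 38.3100 28.8500 13.1850] k=[42 42 42 42 42 39 38 30 15]
t=6: x=[42.0000 42.0000 42.0000 42.0000 41.6550 39.2300 37.1950 29.1950 16.7250] k=[42 42 42 42 41 39 35 27 20]
t=7: x=[42.0000 42.0000 42.0000 41.8850 40.8850 38.7700 34.5400 27.1150 20.8050] k=[42 42 42 42 39 42 33 28 18]
t=8: x=[42.0000 42.0000 42.0000 41.6550 39.6900 40.6200 33.4600 27.4250 19.1500] k=[42 42 42 42 37 40 32 24 19]

0.8466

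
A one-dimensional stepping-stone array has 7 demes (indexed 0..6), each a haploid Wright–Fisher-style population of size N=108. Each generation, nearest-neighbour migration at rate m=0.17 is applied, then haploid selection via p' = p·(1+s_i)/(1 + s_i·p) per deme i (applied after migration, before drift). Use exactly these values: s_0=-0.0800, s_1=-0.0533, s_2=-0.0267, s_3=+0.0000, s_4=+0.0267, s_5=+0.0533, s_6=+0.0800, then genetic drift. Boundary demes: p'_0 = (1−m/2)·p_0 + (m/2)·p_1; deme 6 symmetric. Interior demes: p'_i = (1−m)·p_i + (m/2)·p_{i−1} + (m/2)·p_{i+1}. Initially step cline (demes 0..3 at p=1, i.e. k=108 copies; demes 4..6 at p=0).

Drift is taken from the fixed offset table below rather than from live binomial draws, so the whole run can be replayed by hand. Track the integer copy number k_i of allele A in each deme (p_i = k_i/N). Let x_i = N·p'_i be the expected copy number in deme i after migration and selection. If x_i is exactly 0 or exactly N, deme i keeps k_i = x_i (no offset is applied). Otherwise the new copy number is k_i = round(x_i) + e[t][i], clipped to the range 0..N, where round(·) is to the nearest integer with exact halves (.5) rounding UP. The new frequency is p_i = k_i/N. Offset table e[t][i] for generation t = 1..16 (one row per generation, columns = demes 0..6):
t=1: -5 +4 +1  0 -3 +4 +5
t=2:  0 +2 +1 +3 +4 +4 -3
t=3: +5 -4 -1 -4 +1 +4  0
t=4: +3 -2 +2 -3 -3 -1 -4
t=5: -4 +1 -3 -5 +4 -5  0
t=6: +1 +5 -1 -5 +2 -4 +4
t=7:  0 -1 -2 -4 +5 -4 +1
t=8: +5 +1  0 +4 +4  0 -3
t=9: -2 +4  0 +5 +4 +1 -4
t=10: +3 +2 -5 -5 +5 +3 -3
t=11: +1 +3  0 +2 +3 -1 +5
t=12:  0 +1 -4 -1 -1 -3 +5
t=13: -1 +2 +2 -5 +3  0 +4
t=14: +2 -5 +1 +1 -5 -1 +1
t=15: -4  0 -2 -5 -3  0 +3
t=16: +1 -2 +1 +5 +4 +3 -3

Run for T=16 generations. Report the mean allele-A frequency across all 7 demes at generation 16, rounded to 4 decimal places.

t=0: k=[108 108 108 108 0 0 0]
t=1: x=[108.0000 108.0000 108.0000 98.8200 9.4038 0.0000 0.0000] k=[108 108 108 99 6 0 0]
t=2: x=[108.0000 108.0000 107.2142 91.8600 13.7073 0.5370 0.0000] k=[108 108 108 95 18 5 0]
t=3: x=[108.0000 108.0000 106.8650 89.5600 23.9272 5.9660 0.4589] k=[108 108 106 86 25 10 0]
t=4: x=[108.0000 107.8204 104.3764 82.5150 29.4713 10.9244 0.9174] k=[108 106 106 80 26 10 0]
t=5: x=[107.8152 106.0688 103.6791 77.6200 29.7951 11.0131 0.9174] k=[104 107 101 73 34 6 1]
t=6: x=[103.9416 106.1373 98.9072 72.0650 35.5606 8.3462 1.5374] k=[105 108 98 67 38 4 6]
t=7: x=[105.0229 106.8335 95.9278 67.1700 38.2232 7.4105 6.2693] k=[105 106 94 63 43 3 7]
t=8: x=[104.8389 104.7255 92.0200 63.9350 41.9741 7.0757 7.1575] k=[108 106 92 68 46 7 4]
t=9: x=[107.8152 104.8150 90.7615 68.1700 45.2462 10.5438 4.5810] k=[106 108 91 73 49 12 1]
t=10: x=[106.0138 106.2955 90.5222 72.4900 48.5984 14.8632 2.0868] k=[108 108 86 67 54 18 0]
t=11: x=[108.0000 106.0266 85.7812 67.5100 52.7558 20.3746 1.6505] k=[108 108 86 70 56 19 7]
t=12: x=[108.0000 106.0266 86.0403 70.1700 54.7564 22.0214 8.6104] k=[108 107 82 69 54 19 14]
t=13: x=[107.9076 104.7939 82.4966 68.8300 53.0110 22.4597 15.4143] k=[107 107 84 64 56 22 19]
t=14: x=[106.9139 104.8834 83.7499 65.0200 54.5014 25.6364 20.5030] k=[108 100 85 66 50 25 22]
t=15: x=[107.2613 98.9616 84.1611 66.2550 49.9417 27.9318 23.6456] k=[103 99 82 61 47 28 27]
t=16: x=[102.2205 97.3820 81.1173 61.5950 47.2742 30.6572 28.6765] k=[103 95 82 67 51 34 26]

0.6058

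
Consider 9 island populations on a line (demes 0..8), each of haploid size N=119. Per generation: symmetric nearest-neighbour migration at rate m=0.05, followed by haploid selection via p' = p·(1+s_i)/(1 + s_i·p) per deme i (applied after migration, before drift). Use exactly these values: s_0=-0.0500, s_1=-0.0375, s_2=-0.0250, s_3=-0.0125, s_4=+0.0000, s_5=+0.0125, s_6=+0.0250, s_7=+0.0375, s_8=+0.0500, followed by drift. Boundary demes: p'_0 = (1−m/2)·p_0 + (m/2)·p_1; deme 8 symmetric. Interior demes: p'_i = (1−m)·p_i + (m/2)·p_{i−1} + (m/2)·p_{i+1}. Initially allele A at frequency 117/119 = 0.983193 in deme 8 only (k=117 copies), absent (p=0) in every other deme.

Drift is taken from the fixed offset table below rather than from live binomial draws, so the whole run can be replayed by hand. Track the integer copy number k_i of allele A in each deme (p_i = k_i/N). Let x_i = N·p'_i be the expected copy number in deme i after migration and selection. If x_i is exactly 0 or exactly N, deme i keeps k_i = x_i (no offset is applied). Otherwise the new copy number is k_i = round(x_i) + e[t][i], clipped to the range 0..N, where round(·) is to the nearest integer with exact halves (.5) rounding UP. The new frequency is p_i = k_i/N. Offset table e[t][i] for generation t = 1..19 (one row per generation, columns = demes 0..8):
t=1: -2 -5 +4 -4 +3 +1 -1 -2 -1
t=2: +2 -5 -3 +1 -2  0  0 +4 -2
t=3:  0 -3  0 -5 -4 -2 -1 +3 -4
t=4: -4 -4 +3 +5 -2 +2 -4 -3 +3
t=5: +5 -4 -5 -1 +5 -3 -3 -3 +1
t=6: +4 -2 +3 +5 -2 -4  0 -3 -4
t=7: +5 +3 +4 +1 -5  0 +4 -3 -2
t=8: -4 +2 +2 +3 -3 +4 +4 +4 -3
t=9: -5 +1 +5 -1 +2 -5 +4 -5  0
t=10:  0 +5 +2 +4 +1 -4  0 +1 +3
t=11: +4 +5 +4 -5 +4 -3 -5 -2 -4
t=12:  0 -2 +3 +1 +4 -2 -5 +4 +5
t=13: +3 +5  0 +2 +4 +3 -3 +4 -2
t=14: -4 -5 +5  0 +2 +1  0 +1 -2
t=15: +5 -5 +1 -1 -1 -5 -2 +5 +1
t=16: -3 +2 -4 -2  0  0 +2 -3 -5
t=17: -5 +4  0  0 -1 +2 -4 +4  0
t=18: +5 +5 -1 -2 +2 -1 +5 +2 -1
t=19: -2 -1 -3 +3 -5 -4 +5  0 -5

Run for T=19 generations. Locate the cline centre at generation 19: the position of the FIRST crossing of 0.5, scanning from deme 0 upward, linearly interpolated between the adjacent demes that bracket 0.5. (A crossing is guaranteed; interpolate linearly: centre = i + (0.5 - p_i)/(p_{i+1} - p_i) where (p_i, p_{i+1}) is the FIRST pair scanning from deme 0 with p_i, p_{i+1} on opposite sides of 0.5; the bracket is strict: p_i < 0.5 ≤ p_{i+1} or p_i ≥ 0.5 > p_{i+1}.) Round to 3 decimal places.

7.484

t=0: k=[0 0 0 0 0 0 0 0 117]
t=1: x=[0.0000 0.0000 0.0000 0.0000 0.0000 0.0000 0.0000 3.0319 114.3003] k=[0 0 0 0 0 0 0 1 113]
t=2: x=[0.0000 0.0000 0.0000 0.0000 0.0000 0.0000 0.0256 3.9119 110.5894] k=[0 0 0 0 0 0 0 8 109]
t=3: x=[0.0000 0.0000 0.0000 0.0000 0.0000 0.0000 0.2050 10.6774 107.0113] k=[0 0 0 0 0 0 0 14 103]
t=4: x=[0.0000 0.0000 0.0000 0.0000 0.0000 0.0000 0.3587 16.3883 101.5153] k=[0 0 0 0 0 0 0 13 105]
t=5: x=[0.0000 0.0000 0.0000 0.0000 0.0000 0.0000 0.3331 15.4636 103.3743] k=[0 0 0 0 0 0 0 12 104]
t=6: x=[0.0000 0.0000 0.0000 0.0000 0.0000 0.0000 0.3075 14.4612 102.4090] k=[0 0 0 0 0 0 0 11 98]
t=7: x=[0.0000 0.0000 0.0000 0.0000 0.0000 0.0000 0.2819 13.3296 96.7220] k=[0 0 0 0 0 0 4 10 95]
t=8: x=[0.0000 0.0000 0.0000 0.0000 0.0000 0.1012 4.1477 12.3774 93.8562] k=[0 0 0 0 0 4 8 16 91]
t=9: x=[0.0000 0.0000 0.0000 0.0000 0.1000 4.0483 8.2884 18.2362 90.2034] k=[0 0 0 0 2 0 12 13 90]
t=10: x=[0.0000 0.0000 0.0000 0.0494 1.9000 0.3544 11.9886 15.3865 89.1786] k=[0 0 0 4 3 0 12 16 92]
t=11: x=[0.0000 0.0000 0.0975 3.8281 2.9500 0.3797 12.0651 18.3645 91.1542] k=[0 0 4 0 7 0 7 16 87]
t=12: x=[0.0000 0.0963 3.7080 0.2716 6.6500 0.3544 7.2156 18.1080 86.3926] k=[0 0 7 1 11 0 2 22 91]
t=13: x=[0.0000 0.1684 6.5173 1.3827 10.4750 0.3291 2.5100 23.9209 90.3497] k=[0 5 7 3 14 3 0 28 88]
t=14: x=[0.1188 4.7477 6.6884 3.3340 13.4500 3.2389 0.7942 29.6113 87.6398] k=[0 0 12 3 15 4 1 31 86]
t=15: x=[0.0000 0.2888 11.2152 3.4822 14.4250 4.2506 1.8699 32.4872 85.8053] k=[0 0 12 2 13 0 0 37 87]
t=16: x=[0.0000 0.2888 11.1907 2.4941 12.4000 0.3291 0.9479 38.2745 86.9063] k=[0 2 7 0 12 0 3 35 82]
t=17: x=[0.0475 1.9985 6.5417 0.4691 11.4000 0.3797 3.8151 36.2969 82.0788] k=[0 6 7 0 10 2 0 40 82]
t=18: x=[0.1425 5.6652 6.6395 0.4197 9.5500 2.1764 1.0760 41.0340 82.2016] k=[5 11 6 0 12 1 6 43 81]
t=19: x=[4.9031 10.3578 5.8329 0.4444 11.4250 1.4173 6.9601 44.0413 81.3174] k=[3 9 3 3 6 0 12 44 76]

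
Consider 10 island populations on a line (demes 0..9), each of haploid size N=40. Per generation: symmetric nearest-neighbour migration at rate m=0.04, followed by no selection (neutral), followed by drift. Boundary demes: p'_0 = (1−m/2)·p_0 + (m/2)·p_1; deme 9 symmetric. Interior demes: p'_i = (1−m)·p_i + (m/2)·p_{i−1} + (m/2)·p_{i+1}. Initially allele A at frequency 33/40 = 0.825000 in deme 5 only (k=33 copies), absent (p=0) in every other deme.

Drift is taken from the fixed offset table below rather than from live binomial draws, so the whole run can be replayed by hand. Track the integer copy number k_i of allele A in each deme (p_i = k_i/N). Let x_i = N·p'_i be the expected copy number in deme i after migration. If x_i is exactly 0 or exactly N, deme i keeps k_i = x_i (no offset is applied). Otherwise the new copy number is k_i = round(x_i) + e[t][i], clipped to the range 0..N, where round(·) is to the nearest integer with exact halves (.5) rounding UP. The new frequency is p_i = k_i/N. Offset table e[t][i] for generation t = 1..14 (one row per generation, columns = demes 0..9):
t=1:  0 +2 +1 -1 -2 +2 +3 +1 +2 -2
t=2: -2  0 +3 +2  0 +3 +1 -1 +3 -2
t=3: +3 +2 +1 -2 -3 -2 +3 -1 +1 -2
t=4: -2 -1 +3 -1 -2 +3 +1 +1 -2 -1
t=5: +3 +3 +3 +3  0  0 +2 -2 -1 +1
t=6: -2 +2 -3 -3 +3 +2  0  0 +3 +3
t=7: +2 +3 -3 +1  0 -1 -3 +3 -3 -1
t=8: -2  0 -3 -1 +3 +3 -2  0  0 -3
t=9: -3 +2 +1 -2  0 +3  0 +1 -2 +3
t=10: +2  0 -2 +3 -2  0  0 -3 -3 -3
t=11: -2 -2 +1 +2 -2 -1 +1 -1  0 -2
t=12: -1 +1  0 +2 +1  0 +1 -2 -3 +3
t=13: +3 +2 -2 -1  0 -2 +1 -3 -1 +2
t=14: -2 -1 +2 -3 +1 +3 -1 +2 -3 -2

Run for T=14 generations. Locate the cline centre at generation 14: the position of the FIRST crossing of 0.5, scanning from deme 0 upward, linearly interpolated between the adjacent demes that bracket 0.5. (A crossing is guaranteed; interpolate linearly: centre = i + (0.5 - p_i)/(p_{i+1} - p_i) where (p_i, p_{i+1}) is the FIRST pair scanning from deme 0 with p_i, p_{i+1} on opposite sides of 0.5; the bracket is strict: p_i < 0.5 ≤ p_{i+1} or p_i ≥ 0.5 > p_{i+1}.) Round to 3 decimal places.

4.478

t=0: k=[0 0 0 0 0 33 0 0 0 0]
t=1: x=[0.0000 0.0000 0.0000 0.0000 0.6600 31.6800 0.6600 0.0000 0.0000 0.0000] k=[0 0 0 0 0 34 4 0 0 0]
t=2: x=[0.0000 0.0000 0.0000 0.0000 0.6800 32.7200 4.5200 0.0800 0.0000 0.0000] k=[0 0 0 0 1 36 6 0 0 0]
t=3: x=[0.0000 0.0000 0.0000 0.0200 1.6800 34.7000 6.4800 0.1200 0.0000 0.0000] k=[0 0 0 0 0 33 9 0 0 0]
t=4: x=[0.0000 0.0000 0.0000 0.0000 0.6600 31.8600 9.3000 0.1800 0.0000 0.0000] k=[0 0 0 0 0 35 10 1 0 0]
t=5: x=[0.0000 0.0000 0.0000 0.0000 0.7000 33.8000 10.3200 1.1600 0.0200 0.0000] k=[0 0 0 0 1 34 12 0 0 0]
t=6: x=[0.0000 0.0000 0.0000 0.0200 1.6400 32.9000 12.2000 0.2400 0.0000 0.0000] k=[0 0 0 0 5 35 12 0 0 0]
t=7: x=[0.0000 0.0000 0.0000 0.1000 5.5000 33.9400 12.2200 0.2400 0.0000 0.0000] k=[0 0 0 1 6 33 9 3 0 0]
t=8: x=[0.0000 0.0000 0.0200 1.0800 6.4400 31.9800 9.3600 3.0600 0.0600 0.0000] k=[0 0 0 0 9 35 7 3 0 0]
t=9: x=[0.0000 0.0000 0.0000 0.1800 9.3400 33.9200 7.4800 3.0200 0.0600 0.0000] k=[0 0 0 0 9 37 7 4 0 0]
t=10: x=[0.0000 0.0000 0.0000 0.1800 9.3800 35.8400 7.5400 3.9800 0.0800 0.0000] k=[0 0 0 3 7 36 8 1 0 0]
t=11: x=[0.0000 0.0000 0.0600 3.0200 7.5000 34.8600 8.4200 1.1200 0.0200 0.0000] k=[0 0 1 5 6 34 9 0 0 0]
t=12: x=[0.0000 0.0200 1.0600 4.9400 6.5400 32.9400 9.3200 0.1800 0.0000 0.0000] k=[0 1 1 7 8 33 10 0 0 0]
t=13: x=[0.0200 0.9800 1.1200 6.9000 8.4800 32.0400 10.2600 0.2000 0.0000 0.0000] k=[3 3 0 6 8 30 11 0 0 0]
t=14: x=[3.0000 2.9400 0.1800 5.9200 8.4000 29.1800 11.1600 0.2200 0.0000 0.0000] k=[1 2 2 3 9 32 10 2 0 0]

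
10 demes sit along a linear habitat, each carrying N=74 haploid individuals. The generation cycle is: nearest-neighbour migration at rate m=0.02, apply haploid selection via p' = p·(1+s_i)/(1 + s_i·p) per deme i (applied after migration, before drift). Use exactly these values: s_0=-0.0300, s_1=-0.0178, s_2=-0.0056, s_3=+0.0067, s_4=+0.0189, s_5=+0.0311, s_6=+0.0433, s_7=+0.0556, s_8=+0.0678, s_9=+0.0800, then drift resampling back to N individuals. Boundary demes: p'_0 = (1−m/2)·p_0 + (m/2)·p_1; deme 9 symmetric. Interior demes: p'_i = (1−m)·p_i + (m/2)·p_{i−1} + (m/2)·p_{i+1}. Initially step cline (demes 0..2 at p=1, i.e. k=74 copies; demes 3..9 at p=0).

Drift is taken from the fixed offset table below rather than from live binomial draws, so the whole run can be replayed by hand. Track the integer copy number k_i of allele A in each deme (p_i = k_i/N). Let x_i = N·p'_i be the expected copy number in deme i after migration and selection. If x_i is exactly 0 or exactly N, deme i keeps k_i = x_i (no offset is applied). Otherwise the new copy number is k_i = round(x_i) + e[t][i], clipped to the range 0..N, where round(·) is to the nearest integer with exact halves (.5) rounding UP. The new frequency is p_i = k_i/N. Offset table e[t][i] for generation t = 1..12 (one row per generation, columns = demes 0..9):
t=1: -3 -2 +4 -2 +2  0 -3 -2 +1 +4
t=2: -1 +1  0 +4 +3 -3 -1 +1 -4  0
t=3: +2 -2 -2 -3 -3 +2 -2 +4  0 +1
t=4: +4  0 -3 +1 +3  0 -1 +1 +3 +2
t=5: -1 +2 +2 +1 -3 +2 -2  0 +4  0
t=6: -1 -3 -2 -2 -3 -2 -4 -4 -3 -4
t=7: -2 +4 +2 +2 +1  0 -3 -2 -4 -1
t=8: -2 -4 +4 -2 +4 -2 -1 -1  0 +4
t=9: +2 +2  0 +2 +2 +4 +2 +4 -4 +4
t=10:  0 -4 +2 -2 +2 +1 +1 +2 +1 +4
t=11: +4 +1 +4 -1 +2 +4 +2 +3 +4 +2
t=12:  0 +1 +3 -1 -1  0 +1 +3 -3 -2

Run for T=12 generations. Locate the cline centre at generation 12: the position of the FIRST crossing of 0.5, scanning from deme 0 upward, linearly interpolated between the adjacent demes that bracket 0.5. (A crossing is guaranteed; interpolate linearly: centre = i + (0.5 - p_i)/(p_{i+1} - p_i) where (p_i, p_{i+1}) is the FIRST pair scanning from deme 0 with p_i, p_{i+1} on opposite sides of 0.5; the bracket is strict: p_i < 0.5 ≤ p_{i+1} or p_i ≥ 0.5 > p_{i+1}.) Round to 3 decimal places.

t=0: k=[74 74 74 0 0 0 0 0 0 0]
t=1: x=[74.0000 74.0000 73.2559 0.7449 0.0000 0.0000 0.0000 0.0000 0.0000 0.0000] k=[74 74 74 0 0 0 0 0 0 0]
t=2: x=[74.0000 74.0000 73.2559 0.7449 0.0000 0.0000 0.0000 0.0000 0.0000 0.0000] k=[74 74 73 5 0 0 0 0 0 0]
t=3: x=[74.0000 73.9898 72.3208 5.6648 0.0509 0.0000 0.0000 0.0000 0.0000 0.0000] k=[74 72 70 3 0 0 0 0 0 0]
t=4: x=[73.9794 71.9648 69.3255 3.6632 0.0306 0.0000 0.0000 0.0000 0.0000 0.0000] k=[74 72 66 5 3 0 0 0 0 0]
t=5: x=[73.9794 71.9241 65.4074 5.6246 3.0442 0.0309 0.0000 0.0000 0.0000 0.0000] k=[73 74 67 7 0 2 0 0 0 0]
t=6: x=[72.9798 73.9186 66.4319 7.5753 0.0917 2.0193 0.0209 0.0000 0.0000 0.0000] k=[72 71 64 6 0 0 0 0 0 0]
t=7: x=[71.9296 70.8869 63.4393 6.5598 0.0611 0.0000 0.0000 0.0000 0.0000 0.0000] k=[70 74 65 9 1 0 0 0 0 0]
t=8: x=[69.9243 73.8676 64.4835 9.5353 1.0899 0.0103 0.0000 0.0000 0.0000 0.0000] k=[68 70 68 8 5 0 0 0 0 0]
t=9: x=[67.8504 69.8909 67.3863 8.6207 5.0677 0.0516 0.0000 0.0000 0.0000 0.0000] k=[70 72 67 11 7 4 0 0 0 0]
t=10: x=[69.9037 71.8936 66.4520 11.5851 7.1297 4.1072 0.0417 0.0000 0.0000 0.0000] k=[70 68 68 10 9 5 1 0 0 0]
t=11: x=[69.8626 67.9205 67.3863 10.6306 9.1186 5.1447 1.0740 0.0106 0.0000 0.0000] k=[74 69 71 10 11 9 3 3 0 0]
t=12: x=[73.9485 68.9867 70.3506 10.6809 11.1461 9.2040 3.1868 3.1282 0.0320 0.0000] k=[74 70 73 10 10 9 4 6 0 0]

2.571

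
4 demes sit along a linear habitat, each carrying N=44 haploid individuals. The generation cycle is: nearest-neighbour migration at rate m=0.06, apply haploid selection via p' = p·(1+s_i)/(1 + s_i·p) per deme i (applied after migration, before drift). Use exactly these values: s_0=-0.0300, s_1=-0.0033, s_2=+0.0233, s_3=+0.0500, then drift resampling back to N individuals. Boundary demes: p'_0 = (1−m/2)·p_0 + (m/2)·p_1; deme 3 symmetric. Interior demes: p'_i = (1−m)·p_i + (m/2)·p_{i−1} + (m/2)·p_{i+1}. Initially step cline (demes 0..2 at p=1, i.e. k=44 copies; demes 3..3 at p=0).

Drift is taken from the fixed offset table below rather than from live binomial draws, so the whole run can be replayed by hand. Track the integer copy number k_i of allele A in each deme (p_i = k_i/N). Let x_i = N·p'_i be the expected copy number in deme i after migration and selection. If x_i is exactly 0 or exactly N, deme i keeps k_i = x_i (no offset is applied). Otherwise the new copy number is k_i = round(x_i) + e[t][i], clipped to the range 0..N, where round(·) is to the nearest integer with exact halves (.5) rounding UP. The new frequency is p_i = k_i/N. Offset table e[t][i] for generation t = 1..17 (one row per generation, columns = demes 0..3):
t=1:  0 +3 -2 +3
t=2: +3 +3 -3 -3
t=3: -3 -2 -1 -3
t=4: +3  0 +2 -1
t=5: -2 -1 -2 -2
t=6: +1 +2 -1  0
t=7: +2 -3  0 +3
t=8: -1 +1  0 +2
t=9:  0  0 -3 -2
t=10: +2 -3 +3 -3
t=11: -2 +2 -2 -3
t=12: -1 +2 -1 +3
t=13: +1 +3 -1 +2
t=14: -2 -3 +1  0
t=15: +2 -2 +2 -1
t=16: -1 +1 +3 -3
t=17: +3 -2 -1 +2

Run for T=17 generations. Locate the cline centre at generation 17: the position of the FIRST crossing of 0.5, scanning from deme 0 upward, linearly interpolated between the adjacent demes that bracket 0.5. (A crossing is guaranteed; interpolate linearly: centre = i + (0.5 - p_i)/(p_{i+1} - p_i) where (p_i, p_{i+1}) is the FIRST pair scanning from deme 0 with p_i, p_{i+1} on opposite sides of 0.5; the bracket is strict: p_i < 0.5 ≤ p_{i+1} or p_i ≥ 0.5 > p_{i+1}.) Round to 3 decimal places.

t=0: k=[44 44 44 0]
t=1: x=[44.0000 44.0000 42.7092 1.3839] k=[44 44 41 4]
t=2: x=[44.0000 43.9097 40.0633 5.3345] k=[44 44 37 2]
t=3: x=[44.0000 43.7893 36.3073 3.1914] k=[44 42 35 0]
t=4: x=[43.9381 41.8432 34.3348 1.1012] k=[44 42 36 0]
t=5: x=[43.9381 41.8733 35.2624 1.1326] k=[42 41 33 0]
t=6: x=[41.9102 40.7801 32.4473 1.0383] k=[43 43 31 1]
t=7: x=[42.9698 42.6356 30.6749 1.9907] k=[44 40 31 5]
t=8: x=[43.8763 39.8376 30.7047 6.0294] k=[43 41 31 8]
t=9: x=[42.9080 40.7501 30.8236 9.0353] k=[43 41 28 7]
t=10: x=[42.9080 40.6598 27.9953 7.9426] k=[44 38 31 5]
t=11: x=[43.8145 37.9528 30.6452 6.0294] k=[42 40 29 3]
t=12: x=[41.8794 39.7172 28.7801 3.9520] k=[41 42 28 7]
t=13: x=[40.9445 41.5423 28.0251 7.9426] k=[42 44 27 10]
t=14: x=[42.0027 43.4281 27.2396 10.9053] k=[40 40 28 11]
t=15: x=[39.8879 39.6270 28.0847 11.9295] k=[42 38 30 11]
t=16: x=[41.8177 37.8626 29.8917 11.9908] k=[41 39 33 9]
t=17: x=[40.8521 38.8650 32.6550 10.0945] k=[44 37 32 12]

2.500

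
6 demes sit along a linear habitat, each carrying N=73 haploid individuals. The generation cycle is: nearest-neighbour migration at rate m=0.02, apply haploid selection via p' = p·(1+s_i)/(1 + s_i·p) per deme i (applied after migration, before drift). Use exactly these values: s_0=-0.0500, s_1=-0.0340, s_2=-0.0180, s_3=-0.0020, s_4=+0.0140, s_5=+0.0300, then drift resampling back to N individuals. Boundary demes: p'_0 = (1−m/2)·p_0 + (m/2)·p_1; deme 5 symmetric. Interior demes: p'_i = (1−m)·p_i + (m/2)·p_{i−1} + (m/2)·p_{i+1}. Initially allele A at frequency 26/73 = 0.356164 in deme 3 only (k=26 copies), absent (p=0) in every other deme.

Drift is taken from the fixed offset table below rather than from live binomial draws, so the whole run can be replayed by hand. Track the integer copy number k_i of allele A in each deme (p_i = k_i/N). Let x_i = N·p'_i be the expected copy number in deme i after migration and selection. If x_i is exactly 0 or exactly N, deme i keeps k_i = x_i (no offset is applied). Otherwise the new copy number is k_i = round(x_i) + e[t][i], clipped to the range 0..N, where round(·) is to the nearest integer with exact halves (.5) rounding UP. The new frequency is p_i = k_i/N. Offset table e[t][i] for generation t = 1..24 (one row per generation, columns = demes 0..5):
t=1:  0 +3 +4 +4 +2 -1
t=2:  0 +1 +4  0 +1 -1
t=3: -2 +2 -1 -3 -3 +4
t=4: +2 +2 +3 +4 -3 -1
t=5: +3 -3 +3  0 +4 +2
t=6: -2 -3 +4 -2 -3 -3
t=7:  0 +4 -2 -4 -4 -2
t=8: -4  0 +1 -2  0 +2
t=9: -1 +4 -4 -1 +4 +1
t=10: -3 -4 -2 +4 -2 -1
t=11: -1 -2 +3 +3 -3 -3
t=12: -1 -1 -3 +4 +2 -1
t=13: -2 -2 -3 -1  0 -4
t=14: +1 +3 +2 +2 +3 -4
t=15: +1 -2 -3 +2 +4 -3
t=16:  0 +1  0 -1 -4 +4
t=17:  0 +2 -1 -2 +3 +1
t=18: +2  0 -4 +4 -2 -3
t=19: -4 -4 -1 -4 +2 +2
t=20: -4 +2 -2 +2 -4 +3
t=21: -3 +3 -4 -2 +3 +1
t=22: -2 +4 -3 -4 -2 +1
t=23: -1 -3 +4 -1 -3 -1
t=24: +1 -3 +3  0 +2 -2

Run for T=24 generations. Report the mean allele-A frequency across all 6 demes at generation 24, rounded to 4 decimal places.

0.0822

t=0: k=[0 0 0 26 0 0]
t=1: x=[0.0000 0.0000 0.2553 25.4468 0.2636 0.0000] k=[0 0 4 29 2 0]
t=2: x=[0.0000 0.0386 4.1385 28.4452 2.2805 0.0206] k=[0 1 8 28 3 0]
t=3: x=[0.0095 1.0245 7.9997 27.5157 3.2631 0.0309] k=[0 3 7 25 0 4]
t=4: x=[0.0285 2.9117 7.0238 24.5374 0.2940 4.0722] k=[2 5 10 29 0 3]
t=5: x=[1.9312 4.8607 9.9824 28.4852 0.3245 3.0554] k=[5 2 13 28 4 5]
t=6: x=[4.7376 2.0693 12.8466 27.5756 4.3060 5.1292] k=[3 0 17 26 1 2]
t=7: x=[2.8273 0.1932 16.6851 25.6267 1.2773 2.0480] k=[3 4 15 22 0 0]
t=8: x=[2.8654 3.9682 14.7451 21.6795 0.2231 0.0000] k=[0 4 16 20 0 0]
t=9: x=[0.0380 3.9488 15.6951 19.7312 0.2028 0.0000] k=[0 8 12 19 4 0]
t=10: x=[0.0760 7.7180 11.8486 18.7521 4.1643 0.0412] k=[0 4 10 23 2 0]
t=11: x=[0.0380 3.8906 9.9134 22.6287 2.2197 0.0206] k=[0 2 13 26 0 0]
t=12: x=[0.0190 2.0209 12.8268 25.5767 0.2636 0.0000] k=[0 1 10 30 2 0]
t=13: x=[0.0095 1.0438 9.9528 29.4848 2.2906 0.0206] k=[0 0 7 28 2 0]
t=14: x=[0.0000 0.0676 7.0238 27.4957 2.2704 0.0206] k=[0 3 9 29 5 0]
t=15: x=[0.0285 2.9311 8.9958 28.5252 5.2574 0.0515] k=[1 1 6 31 9 0]
t=16: x=[0.9507 1.0148 6.0977 30.4944 9.2416 0.0927] k=[1 2 6 29 5 4]
t=17: x=[0.9602 1.9628 6.0879 28.4952 5.2979 4.1235] k=[1 4 5 26 8 5]
t=18: x=[0.9792 3.8518 5.1130 25.5767 8.2512 5.1702] k=[3 4 1 30 6 2]
t=19: x=[2.8654 3.8324 1.2967 29.4348 6.2793 2.0994] k=[0 0 0 25 8 4]
t=20: x=[0.0000 0.0000 0.2455 24.5474 8.2310 4.1543] k=[0 0 0 27 4 7]
t=21: x=[0.0000 0.0000 0.2652 26.4662 4.3161 7.1586] k=[0 0 0 24 7 8]
t=22: x=[0.0000 0.0000 0.2357 23.5580 7.2705 8.2028] k=[0 0 0 20 5 9]
t=23: x=[0.0000 0.0000 0.1964 19.6213 5.2574 9.1949] k=[0 0 4 19 2 8]
t=24: x=[0.0000 0.0386 4.0401 18.6522 2.2603 8.1516] k=[0 0 7 19 4 6]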